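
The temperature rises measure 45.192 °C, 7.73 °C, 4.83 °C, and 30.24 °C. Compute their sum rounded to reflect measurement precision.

87.99 °C

45.192 °C + 7.73 °C + 4.83 °C + 30.24 °C = 87.992 °C.
Addition/subtraction keeps the fewest decimal places: 45.192 → 3 decimal places, 7.73 → 2 decimal places, 4.83 → 2 decimal places, 30.24 → 2 decimal places; limit is 2.
Rounded to 2 decimal places: 87.99 °C.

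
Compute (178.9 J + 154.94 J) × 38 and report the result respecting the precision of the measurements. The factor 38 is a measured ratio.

1.3 × 10^4 J

178.9 J + 154.94 J = 333.84 J; the sum is limited to 1 decimal place (4 s.f.).
Carrying full precision, 333.84 × 38 = 12685.92 J; 38 has 2 s.f., so the result keeps min(4, 2) = 2 s.f.
Rounded to 2 significant figures: 1.3 × 10^4 J.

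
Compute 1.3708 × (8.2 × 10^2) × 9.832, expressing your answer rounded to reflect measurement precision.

1.3708 × (8.2 × 10^2) × 9.832 = 11051.718592
Multiplication/division keeps the fewest significant figures: 1.3708 → 5 s.f., 8.2 × 10^2 → 2 s.f., 9.832 → 4 s.f.; limit is 2.
Rounded to 2 significant figures: 1.1 × 10^4.

1.1 × 10^4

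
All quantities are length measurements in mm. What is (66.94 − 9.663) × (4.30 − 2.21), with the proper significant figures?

66.94 − 9.663 = 57.277, limited to 2 d.p. → 4 s.f.; 4.30 − 2.21 = 2.09, limited to 2 d.p. → 3 s.f.
Carrying full precision, 57.277 × 2.09 = 119.70893; keep min(4, 3) = 3 s.f.
Rounded to 3 significant figures: 1.20 × 10^2 mm².

1.20 × 10^2 mm²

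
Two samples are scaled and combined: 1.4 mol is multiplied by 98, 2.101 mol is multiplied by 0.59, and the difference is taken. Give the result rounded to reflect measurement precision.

1.4 × 98 = 137.2 → 1.4 × 10^2 mol (2 s.f., last digit at the 10^1 place).
2.101 × 0.59 = 1.23959 → 1.2 mol (2 s.f., last digit at the 10^-1 place).
Difference: 135.96041 mol; keep the coarser place, 10^1.
Result: 1.4 × 10^2 mol.

1.4 × 10^2 mol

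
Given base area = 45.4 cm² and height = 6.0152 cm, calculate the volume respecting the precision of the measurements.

273 cm³

volume = 45.4 cm² × 6.0152 cm = 273.09008 cm³.
45.4 has 3 significant figures; 6.0152 has 5.
Division/multiplication keeps the fewest: 3 significant figures.
Rounded: 273 cm³.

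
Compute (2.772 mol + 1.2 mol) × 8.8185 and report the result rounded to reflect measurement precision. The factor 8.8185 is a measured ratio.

2.772 mol + 1.2 mol = 3.972 mol; the sum is limited to 1 decimal place (2 s.f.).
Carrying full precision, 3.972 × 8.8185 = 35.027082 mol; 8.8185 has 5 s.f., so the result keeps min(2, 5) = 2 s.f.
Rounded to 2 significant figures: 35 mol.

35 mol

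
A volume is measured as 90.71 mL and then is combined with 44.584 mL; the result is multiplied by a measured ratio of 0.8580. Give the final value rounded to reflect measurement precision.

90.71 mL + 44.584 mL = 135.294 mL; the sum is limited to 2 decimal places (5 s.f.).
Carrying full precision, 135.294 × 0.8580 = 116.082252 mL; 0.8580 has 4 s.f., so the result keeps min(5, 4) = 4 s.f.
Rounded to 4 significant figures: 116.1 mL.

116.1 mL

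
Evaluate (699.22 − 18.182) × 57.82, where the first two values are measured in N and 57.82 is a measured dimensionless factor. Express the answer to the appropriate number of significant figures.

3.938 × 10^4 N

699.22 N − 18.182 N = 681.038 N; the difference is limited to 2 decimal places (5 s.f.).
Carrying full precision, 681.038 × 57.82 = 39377.61716 N; 57.82 has 4 s.f., so the result keeps min(5, 4) = 4 s.f.
Rounded to 4 significant figures: 3.938 × 10^4 N.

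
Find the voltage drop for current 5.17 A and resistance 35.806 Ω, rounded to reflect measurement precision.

185 V

voltage drop = 5.17 A × 35.806 Ω = 185.11702 V.
5.17 has 3 significant figures; 35.806 has 5.
Division/multiplication keeps the fewest: 3 significant figures.
Rounded: 185 V.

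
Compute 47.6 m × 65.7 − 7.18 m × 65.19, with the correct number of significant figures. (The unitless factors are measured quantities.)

2.66 × 10³ m

47.6 × 65.7 = 3127.32 → 3.13 × 10³ m (3 s.f., last digit at the 10^1 place).
7.18 × 65.19 = 468.0642 → 4.68 × 10² m (3 s.f., last digit at the 10^0 place).
Difference: 2659.2558 m; keep the coarser place, 10^1.
Result: 2.66 × 10³ m.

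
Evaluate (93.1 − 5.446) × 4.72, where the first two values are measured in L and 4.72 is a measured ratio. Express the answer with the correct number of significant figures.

93.1 L − 5.446 L = 87.654 L; the difference is limited to 1 decimal place (3 s.f.).
Carrying full precision, 87.654 × 4.72 = 413.72688 L; 4.72 has 3 s.f., so the result keeps min(3, 3) = 3 s.f.
Rounded to 3 significant figures: 414 L.

414 L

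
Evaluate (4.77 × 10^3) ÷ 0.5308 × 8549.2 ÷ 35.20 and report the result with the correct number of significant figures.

2.18 × 10^6

(4.77 × 10^3) ÷ 0.5308 × 8549.2 ÷ 35.20 = 2182580.53881…
Multiplication/division keeps the fewest significant figures: 4.77 × 10^3 → 3 s.f., 0.5308 → 4 s.f., 8549.2 → 5 s.f., 35.20 → 4 s.f.; limit is 3.
Rounded to 3 significant figures: 2.18 × 10^6.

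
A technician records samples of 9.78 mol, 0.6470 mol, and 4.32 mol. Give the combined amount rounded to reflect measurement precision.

9.78 mol + 0.6470 mol + 4.32 mol = 14.7470 mol.
Addition/subtraction keeps the fewest decimal places: 9.78 → 2 decimal places, 0.6470 → 4 decimal places, 4.32 → 2 decimal places; limit is 2.
Rounded to 2 decimal places: 14.75 mol.

14.75 mol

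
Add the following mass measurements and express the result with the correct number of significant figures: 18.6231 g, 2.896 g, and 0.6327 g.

18.6231 g + 2.896 g + 0.6327 g = 22.1518 g.
Addition/subtraction keeps the fewest decimal places: 18.6231 → 4 decimal places, 2.896 → 3 decimal places, 0.6327 → 4 decimal places; limit is 3.
Rounded to 3 decimal places: 22.152 g.

22.152 g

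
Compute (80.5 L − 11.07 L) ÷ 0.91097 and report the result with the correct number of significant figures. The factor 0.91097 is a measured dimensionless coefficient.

76.2 L

80.5 L − 11.07 L = 69.43 L; the difference is limited to 1 decimal place (3 s.f.).
Carrying full precision, 69.43 ÷ 0.91097 = 76.2154626387… L; 0.91097 has 5 s.f., so the result keeps min(3, 5) = 3 s.f.
Rounded to 3 significant figures: 76.2 L.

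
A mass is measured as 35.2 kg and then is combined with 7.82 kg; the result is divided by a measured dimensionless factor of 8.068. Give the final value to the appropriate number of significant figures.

5.33 kg

35.2 kg + 7.82 kg = 43.02 kg; the sum is limited to 1 decimal place (3 s.f.).
Carrying full precision, 43.02 ÷ 8.068 = 5.33217649975… kg; 8.068 has 4 s.f., so the result keeps min(3, 4) = 3 s.f.
Rounded to 3 significant figures: 5.33 kg.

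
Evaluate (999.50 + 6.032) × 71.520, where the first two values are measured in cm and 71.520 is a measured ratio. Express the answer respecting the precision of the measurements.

999.50 cm + 6.032 cm = 1005.532 cm; the sum is limited to 2 decimal places (6 s.f.).
Carrying full precision, 1005.532 × 71.520 = 71915.64864 cm; 71.520 has 5 s.f., so the result keeps min(6, 5) = 5 s.f.
Rounded to 5 significant figures: 71916 cm.

71916 cm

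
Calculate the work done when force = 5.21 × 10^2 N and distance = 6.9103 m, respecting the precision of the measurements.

work done = 5.21 × 10^2 N × 6.9103 m = 3600.2663 J.
5.21 × 10^2 has 3 significant figures; 6.9103 has 5.
Division/multiplication keeps the fewest: 3 significant figures.
Rounded: 3.60 × 10^3 J.

3.60 × 10^3 J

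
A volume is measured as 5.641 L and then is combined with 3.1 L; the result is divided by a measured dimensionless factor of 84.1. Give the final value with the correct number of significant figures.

5.641 L + 3.1 L = 8.741 L; the sum is limited to 1 decimal place (2 s.f.).
Carrying full precision, 8.741 ÷ 84.1 = 0.103935790725… L; 84.1 has 3 s.f., so the result keeps min(2, 3) = 2 s.f.
Rounded to 2 significant figures: 0.10 L.

0.10 L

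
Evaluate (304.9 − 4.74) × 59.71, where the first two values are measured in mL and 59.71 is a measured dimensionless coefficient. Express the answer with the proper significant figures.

1.792 × 10^4 mL

304.9 mL − 4.74 mL = 300.16 mL; the difference is limited to 1 decimal place (4 s.f.).
Carrying full precision, 300.16 × 59.71 = 17922.5536 mL; 59.71 has 4 s.f., so the result keeps min(4, 4) = 4 s.f.
Rounded to 4 significant figures: 1.792 × 10^4 mL.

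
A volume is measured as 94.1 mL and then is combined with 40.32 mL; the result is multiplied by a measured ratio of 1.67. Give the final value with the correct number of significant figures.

224 mL

94.1 mL + 40.32 mL = 134.42 mL; the sum is limited to 1 decimal place (4 s.f.).
Carrying full precision, 134.42 × 1.67 = 224.4814 mL; 1.67 has 3 s.f., so the result keeps min(4, 3) = 3 s.f.
Rounded to 3 significant figures: 224 mL.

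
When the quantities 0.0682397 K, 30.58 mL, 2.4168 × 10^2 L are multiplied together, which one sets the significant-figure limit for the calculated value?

30.58 mL

0.0682397 K → 6 s.f.; 30.58 mL → 4 s.f.; 2.4168 × 10^2 L → 5 s.f.
The fewest is 4 significant figures, from 30.58 mL.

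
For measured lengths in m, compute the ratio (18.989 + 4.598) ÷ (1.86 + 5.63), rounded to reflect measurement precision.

18.989 + 4.598 = 23.587, limited to 3 d.p. → 5 s.f.; 1.86 + 5.63 = 7.49, limited to 2 d.p. → 3 s.f.
Carrying full precision, 23.587 ÷ 7.49 = 3.14913217623…; keep min(5, 3) = 3 s.f.
Rounded to 3 significant figures: 3.15.

3.15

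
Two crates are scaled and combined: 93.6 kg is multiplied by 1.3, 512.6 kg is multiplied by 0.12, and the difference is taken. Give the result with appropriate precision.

6 × 10^1 kg

93.6 × 1.3 = 121.68 → 1.2 × 10^2 kg (2 s.f., last digit at the 10^1 place).
512.6 × 0.12 = 61.512 → 62 kg (2 s.f., last digit at the 10^0 place).
Difference: 60.168 kg; keep the coarser place, 10^1.
Result: 6 × 10^1 kg.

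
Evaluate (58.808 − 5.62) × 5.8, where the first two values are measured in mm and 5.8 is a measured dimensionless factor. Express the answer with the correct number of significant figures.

3.1 × 10² mm

58.808 mm − 5.62 mm = 53.188 mm; the difference is limited to 2 decimal places (4 s.f.).
Carrying full precision, 53.188 × 5.8 = 308.4904 mm; 5.8 has 2 s.f., so the result keeps min(4, 2) = 2 s.f.
Rounded to 2 significant figures: 3.1 × 10² mm.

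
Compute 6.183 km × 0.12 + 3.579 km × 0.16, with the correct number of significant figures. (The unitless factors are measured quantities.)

6.183 × 0.12 = 0.74196 → 0.74 km (2 s.f., last digit at the 10^-2 place).
3.579 × 0.16 = 0.57264 → 0.57 km (2 s.f., last digit at the 10^-2 place).
Sum: 1.3146 km; keep the coarser place, 10^-2.
Result: 1.31 km.

1.31 km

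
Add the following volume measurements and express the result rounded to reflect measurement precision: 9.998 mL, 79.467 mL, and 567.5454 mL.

657.010 mL

9.998 mL + 79.467 mL + 567.5454 mL = 657.0104 mL.
Addition/subtraction keeps the fewest decimal places: 9.998 → 3 decimal places, 79.467 → 3 decimal places, 567.5454 → 4 decimal places; limit is 3.
Rounded to 3 decimal places: 657.010 mL.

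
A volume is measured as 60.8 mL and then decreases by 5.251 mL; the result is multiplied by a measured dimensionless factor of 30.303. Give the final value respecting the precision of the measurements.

60.8 mL − 5.251 mL = 55.549 mL; the difference is limited to 1 decimal place (3 s.f.).
Carrying full precision, 55.549 × 30.303 = 1683.301347 mL; 30.303 has 5 s.f., so the result keeps min(3, 5) = 3 s.f.
Rounded to 3 significant figures: 1.68 × 10^3 mL.

1.68 × 10^3 mL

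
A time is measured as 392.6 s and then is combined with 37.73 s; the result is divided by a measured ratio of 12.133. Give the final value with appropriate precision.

35.47 s

392.6 s + 37.73 s = 430.33 s; the sum is limited to 1 decimal place (4 s.f.).
Carrying full precision, 430.33 ÷ 12.133 = 35.46773263… s; 12.133 has 5 s.f., so the result keeps min(4, 5) = 4 s.f.
Rounded to 4 significant figures: 35.47 s.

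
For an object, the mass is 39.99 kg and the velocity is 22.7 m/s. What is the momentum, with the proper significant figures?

momentum = 39.99 kg × 22.7 m/s = 907.773 kg·m/s.
39.99 has 4 significant figures; 22.7 has 3.
Division/multiplication keeps the fewest: 3 significant figures.
Rounded: 908 kg·m/s.

908 kg·m/s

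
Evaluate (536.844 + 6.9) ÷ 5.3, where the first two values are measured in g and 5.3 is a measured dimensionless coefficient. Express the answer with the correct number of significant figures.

1.0 × 10^2 g

536.844 g + 6.9 g = 543.744 g; the sum is limited to 1 decimal place (4 s.f.).
Carrying full precision, 543.744 ÷ 5.3 = 102.593207547… g; 5.3 has 2 s.f., so the result keeps min(4, 2) = 2 s.f.
Rounded to 2 significant figures: 1.0 × 10^2 g.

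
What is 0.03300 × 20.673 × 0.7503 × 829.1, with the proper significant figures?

424.4

0.03300 × 20.673 × 0.7503 × 829.1 = 424.38429727…
Multiplication/division keeps the fewest significant figures: 0.03300 → 4 s.f., 20.673 → 5 s.f., 0.7503 → 4 s.f., 829.1 → 4 s.f.; limit is 4.
Rounded to 4 significant figures: 424.4.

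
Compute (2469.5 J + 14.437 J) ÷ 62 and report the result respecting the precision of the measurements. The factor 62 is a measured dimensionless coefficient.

2469.5 J + 14.437 J = 2483.937 J; the sum is limited to 1 decimal place (5 s.f.).
Carrying full precision, 2483.937 ÷ 62 = 40.0635 J; 62 has 2 s.f., so the result keeps min(5, 2) = 2 s.f.
Rounded to 2 significant figures: 4.0 × 10¹ J.

4.0 × 10¹ J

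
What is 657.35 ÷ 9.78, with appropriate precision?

657.35 ÷ 9.78 = 67.2137014315…
Multiplication/division keeps the fewest significant figures: 657.35 → 5 s.f., 9.78 → 3 s.f.; limit is 3.
Rounded to 3 significant figures: 67.2.

67.2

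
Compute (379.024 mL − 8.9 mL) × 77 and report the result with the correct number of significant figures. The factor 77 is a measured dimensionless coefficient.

379.024 mL − 8.9 mL = 370.124 mL; the difference is limited to 1 decimal place (4 s.f.).
Carrying full precision, 370.124 × 77 = 28499.548 mL; 77 has 2 s.f., so the result keeps min(4, 2) = 2 s.f.
Rounded to 2 significant figures: 2.8 × 10^4 mL.

2.8 × 10^4 mL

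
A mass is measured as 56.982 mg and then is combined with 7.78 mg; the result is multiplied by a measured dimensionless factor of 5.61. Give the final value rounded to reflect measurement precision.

363 mg

56.982 mg + 7.78 mg = 64.762 mg; the sum is limited to 2 decimal places (4 s.f.).
Carrying full precision, 64.762 × 5.61 = 363.31482 mg; 5.61 has 3 s.f., so the result keeps min(4, 3) = 3 s.f.
Rounded to 3 significant figures: 363 mg.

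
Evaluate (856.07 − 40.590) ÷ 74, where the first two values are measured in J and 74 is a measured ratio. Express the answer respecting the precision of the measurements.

856.07 J − 40.590 J = 815.480 J; the difference is limited to 2 decimal places (5 s.f.).
Carrying full precision, 815.480 ÷ 74 = 11.02 J; 74 has 2 s.f., so the result keeps min(5, 2) = 2 s.f.
Rounded to 2 significant figures: 11 J.

11 J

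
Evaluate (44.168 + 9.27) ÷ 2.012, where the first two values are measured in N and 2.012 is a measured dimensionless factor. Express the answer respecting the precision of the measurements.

26.56 N

44.168 N + 9.27 N = 53.438 N; the sum is limited to 2 decimal places (4 s.f.).
Carrying full precision, 53.438 ÷ 2.012 = 26.5596421471… N; 2.012 has 4 s.f., so the result keeps min(4, 4) = 4 s.f.
Rounded to 4 significant figures: 26.56 N.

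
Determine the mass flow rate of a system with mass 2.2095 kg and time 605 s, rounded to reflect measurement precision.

0.00365 kg/s

mass flow rate = 2.2095 kg ÷ 605 s = 0.0036520661157… kg/s.
2.2095 has 5 significant figures; 605 has 3.
Division/multiplication keeps the fewest: 3 significant figures.
Rounded: 0.00365 kg/s.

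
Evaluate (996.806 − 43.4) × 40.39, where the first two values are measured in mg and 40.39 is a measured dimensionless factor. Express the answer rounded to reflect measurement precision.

996.806 mg − 43.4 mg = 953.406 mg; the difference is limited to 1 decimal place (4 s.f.).
Carrying full precision, 953.406 × 40.39 = 38508.06834 mg; 40.39 has 4 s.f., so the result keeps min(4, 4) = 4 s.f.
Rounded to 4 significant figures: 3.851 × 10⁴ mg.

3.851 × 10⁴ mg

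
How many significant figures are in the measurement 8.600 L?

8.600: trailing zeros after a decimal point are significant.

4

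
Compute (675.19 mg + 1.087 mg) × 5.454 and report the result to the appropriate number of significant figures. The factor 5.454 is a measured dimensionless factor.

3688 mg

675.19 mg + 1.087 mg = 676.277 mg; the sum is limited to 2 decimal places (5 s.f.).
Carrying full precision, 676.277 × 5.454 = 3688.414758 mg; 5.454 has 4 s.f., so the result keeps min(5, 4) = 4 s.f.
Rounded to 4 significant figures: 3688 mg.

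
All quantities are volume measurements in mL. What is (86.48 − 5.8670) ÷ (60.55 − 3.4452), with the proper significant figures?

86.48 − 5.8670 = 80.6130, limited to 2 d.p. → 4 s.f.; 60.55 − 3.4452 = 57.1048, limited to 2 d.p. → 4 s.f.
Carrying full precision, 80.6130 ÷ 57.1048 = 1.41166767067…; keep min(4, 4) = 4 s.f.
Rounded to 4 significant figures: 1.412.

1.412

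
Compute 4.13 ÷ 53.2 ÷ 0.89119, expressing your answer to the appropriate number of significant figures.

4.13 ÷ 53.2 ÷ 0.89119 = 0.0871100202509…
Multiplication/division keeps the fewest significant figures: 4.13 → 3 s.f., 53.2 → 3 s.f., 0.89119 → 5 s.f.; limit is 3.
Rounded to 3 significant figures: 0.0871.

0.0871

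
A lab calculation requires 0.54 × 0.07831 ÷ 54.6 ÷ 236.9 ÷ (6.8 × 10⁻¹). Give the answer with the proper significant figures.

0.54 × 0.07831 ÷ 54.6 ÷ 236.9 ÷ (6.8 × 10⁻¹) = 0.00000480777757738…
Multiplication/division keeps the fewest significant figures: 0.54 → 2 s.f., 0.07831 → 4 s.f., 54.6 → 3 s.f., 236.9 → 4 s.f., 6.8 × 10⁻¹ → 2 s.f.; limit is 2.
Rounded to 2 significant figures: 4.8 × 10⁻⁶.

4.8 × 10⁻⁶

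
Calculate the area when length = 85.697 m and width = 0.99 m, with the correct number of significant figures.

85 m²

area = 85.697 m × 0.99 m = 84.84003 m².
85.697 has 5 significant figures; 0.99 has 2.
Division/multiplication keeps the fewest: 2 significant figures.
Rounded: 85 m².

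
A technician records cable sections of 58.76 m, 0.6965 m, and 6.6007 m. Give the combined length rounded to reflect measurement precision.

66.06 m

58.76 m + 0.6965 m + 6.6007 m = 66.0572 m.
Addition/subtraction keeps the fewest decimal places: 58.76 → 2 decimal places, 0.6965 → 4 decimal places, 6.6007 → 4 decimal places; limit is 2.
Rounded to 2 decimal places: 66.06 m.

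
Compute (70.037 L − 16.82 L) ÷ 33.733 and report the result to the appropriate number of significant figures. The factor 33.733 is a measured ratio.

70.037 L − 16.82 L = 53.217 L; the difference is limited to 2 decimal places (4 s.f.).
Carrying full precision, 53.217 ÷ 33.733 = 1.57759464026… L; 33.733 has 5 s.f., so the result keeps min(4, 5) = 4 s.f.
Rounded to 4 significant figures: 1.578 L.

1.578 L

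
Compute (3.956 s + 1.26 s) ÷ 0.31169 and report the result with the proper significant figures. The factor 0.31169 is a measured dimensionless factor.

3.956 s + 1.26 s = 5.216 s; the sum is limited to 2 decimal places (3 s.f.).
Carrying full precision, 5.216 ÷ 0.31169 = 16.734576021… s; 0.31169 has 5 s.f., so the result keeps min(3, 5) = 3 s.f.
Rounded to 3 significant figures: 16.7 s.

16.7 s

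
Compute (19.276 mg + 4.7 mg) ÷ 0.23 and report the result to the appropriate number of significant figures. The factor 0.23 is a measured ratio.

19.276 mg + 4.7 mg = 23.976 mg; the sum is limited to 1 decimal place (3 s.f.).
Carrying full precision, 23.976 ÷ 0.23 = 104.243478261… mg; 0.23 has 2 s.f., so the result keeps min(3, 2) = 2 s.f.
Rounded to 2 significant figures: 1.0 × 10² mg.

1.0 × 10² mg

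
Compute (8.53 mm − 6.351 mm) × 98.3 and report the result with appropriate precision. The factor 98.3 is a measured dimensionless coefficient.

214 mm

8.53 mm − 6.351 mm = 2.179 mm; the difference is limited to 2 decimal places (3 s.f.).
Carrying full precision, 2.179 × 98.3 = 214.1957 mm; 98.3 has 3 s.f., so the result keeps min(3, 3) = 3 s.f.
Rounded to 3 significant figures: 214 mm.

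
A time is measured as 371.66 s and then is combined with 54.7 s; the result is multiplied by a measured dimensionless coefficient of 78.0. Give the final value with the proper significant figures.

371.66 s + 54.7 s = 426.36 s; the sum is limited to 1 decimal place (4 s.f.).
Carrying full precision, 426.36 × 78.0 = 33256.08 s; 78.0 has 3 s.f., so the result keeps min(4, 3) = 3 s.f.
Rounded to 3 significant figures: 3.33 × 10^4 s.

3.33 × 10^4 s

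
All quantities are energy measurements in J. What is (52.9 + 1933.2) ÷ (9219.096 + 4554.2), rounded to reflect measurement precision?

0.14420

52.9 + 1933.2 = 1986.1, limited to 1 d.p. → 5 s.f.; 9219.096 + 4554.2 = 13773.296, limited to 1 d.p. → 6 s.f.
Carrying full precision, 1986.1 ÷ 13773.296 = 0.144199326…; keep min(5, 6) = 5 s.f.
Rounded to 5 significant figures: 0.14420.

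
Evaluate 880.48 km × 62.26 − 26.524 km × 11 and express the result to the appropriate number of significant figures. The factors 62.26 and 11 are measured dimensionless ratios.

880.48 × 62.26 = 54818.6848 → 5.482 × 10⁴ km (4 s.f., last digit at the 10^1 place).
26.524 × 11 = 291.764 → 2.9 × 10² km (2 s.f., last digit at the 10^1 place).
Difference: 54526.9208 km; keep the coarser place, 10^1.
Result: 5.453 × 10⁴ km.

5.453 × 10⁴ km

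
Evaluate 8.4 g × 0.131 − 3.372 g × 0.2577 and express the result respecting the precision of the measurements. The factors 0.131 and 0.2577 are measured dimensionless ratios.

2 × 10⁻¹ g

8.4 × 0.131 = 1.1004 → 1.1 g (2 s.f., last digit at the 10^-1 place).
3.372 × 0.2577 = 0.8689644 → 0.8690 g (4 s.f., last digit at the 10^-4 place).
Difference: 0.2314356 g; keep the coarser place, 10^-1.
Result: 2 × 10⁻¹ g.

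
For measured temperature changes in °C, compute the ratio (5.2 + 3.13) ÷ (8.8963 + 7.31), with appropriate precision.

5.2 + 3.13 = 8.33, limited to 1 d.p. → 2 s.f.; 8.8963 + 7.31 = 16.2063, limited to 2 d.p. → 4 s.f.
Carrying full precision, 8.33 ÷ 16.2063 = 0.513997642892…; keep min(2, 4) = 2 s.f.
Rounded to 2 significant figures: 0.51.

0.51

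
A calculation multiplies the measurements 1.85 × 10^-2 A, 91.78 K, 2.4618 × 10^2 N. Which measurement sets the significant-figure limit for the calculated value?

1.85 × 10^-2 A → 3 s.f.; 91.78 K → 4 s.f.; 2.4618 × 10^2 N → 5 s.f.
The fewest is 3 significant figures, from 1.85 × 10^-2 A.

1.85 × 10^-2 A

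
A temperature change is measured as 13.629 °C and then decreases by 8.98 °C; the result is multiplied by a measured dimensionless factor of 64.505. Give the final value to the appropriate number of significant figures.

3.00 × 10^2 °C

13.629 °C − 8.98 °C = 4.649 °C; the difference is limited to 2 decimal places (3 s.f.).
Carrying full precision, 4.649 × 64.505 = 299.883745 °C; 64.505 has 5 s.f., so the result keeps min(3, 5) = 3 s.f.
Rounded to 3 significant figures: 3.00 × 10^2 °C.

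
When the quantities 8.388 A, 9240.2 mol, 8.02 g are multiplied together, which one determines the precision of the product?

8.02 g

8.388 A → 4 s.f.; 9240.2 mol → 5 s.f.; 8.02 g → 3 s.f.
The fewest is 3 significant figures, from 8.02 g.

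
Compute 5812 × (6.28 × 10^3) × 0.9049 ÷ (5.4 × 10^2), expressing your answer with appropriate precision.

6.1 × 10^4

5812 × (6.28 × 10^3) × 0.9049 ÷ (5.4 × 10^2) = 61163.464563…
Multiplication/division keeps the fewest significant figures: 5812 → 4 s.f., 6.28 × 10^3 → 3 s.f., 0.9049 → 4 s.f., 5.4 × 10^2 → 2 s.f.; limit is 2.
Rounded to 2 significant figures: 6.1 × 10^4.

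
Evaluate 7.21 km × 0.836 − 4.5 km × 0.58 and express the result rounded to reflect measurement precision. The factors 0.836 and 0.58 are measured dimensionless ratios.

7.21 × 0.836 = 6.02756 → 6.03 km (3 s.f., last digit at the 10^-2 place).
4.5 × 0.58 = 2.61 → 2.6 km (2 s.f., last digit at the 10^-1 place).
Difference: 3.41756 km; keep the coarser place, 10^-1.
Result: 3.4 km.

3.4 km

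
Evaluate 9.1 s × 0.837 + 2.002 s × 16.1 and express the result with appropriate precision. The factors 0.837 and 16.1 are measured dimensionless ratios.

9.1 × 0.837 = 7.6167 → 7.6 s (2 s.f., last digit at the 10^-1 place).
2.002 × 16.1 = 32.2322 → 32.2 s (3 s.f., last digit at the 10^-1 place).
Sum: 39.8489 s; keep the coarser place, 10^-1.
Result: 39.8 s.

39.8 s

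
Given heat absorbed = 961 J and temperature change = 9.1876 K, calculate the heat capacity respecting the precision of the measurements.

heat capacity = 961 J ÷ 9.1876 K = 104.59750098… J/K.
961 has 3 significant figures; 9.1876 has 5.
Division/multiplication keeps the fewest: 3 significant figures.
Rounded: 105 J/K.

105 J/K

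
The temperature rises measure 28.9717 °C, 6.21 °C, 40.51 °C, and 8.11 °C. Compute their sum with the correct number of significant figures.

28.9717 °C + 6.21 °C + 40.51 °C + 8.11 °C = 83.8017 °C.
Addition/subtraction keeps the fewest decimal places: 28.9717 → 4 decimal places, 6.21 → 2 decimal places, 40.51 → 2 decimal places, 8.11 → 2 decimal places; limit is 2.
Rounded to 2 decimal places: 83.80 °C.

83.80 °C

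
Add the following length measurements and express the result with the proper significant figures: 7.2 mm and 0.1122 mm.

7.2 mm + 0.1122 mm = 7.3122 mm.
Addition/subtraction keeps the fewest decimal places: 7.2 → 1 decimal place, 0.1122 → 4 decimal places; limit is 1.
Rounded to 1 decimal place: 7.3 mm.

7.3 mm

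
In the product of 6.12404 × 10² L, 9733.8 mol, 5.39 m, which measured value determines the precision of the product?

5.39 m

6.12404 × 10² L → 6 s.f.; 9733.8 mol → 5 s.f.; 5.39 m → 3 s.f.
The fewest is 3 significant figures, from 5.39 m.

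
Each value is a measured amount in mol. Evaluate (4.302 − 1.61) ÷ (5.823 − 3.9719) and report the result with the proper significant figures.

1.45

4.302 − 1.61 = 2.692, limited to 2 d.p. → 3 s.f.; 5.823 − 3.9719 = 1.8511, limited to 3 d.p. → 4 s.f.
Carrying full precision, 2.692 ÷ 1.8511 = 1.4542704338…; keep min(3, 4) = 3 s.f.
Rounded to 3 significant figures: 1.45.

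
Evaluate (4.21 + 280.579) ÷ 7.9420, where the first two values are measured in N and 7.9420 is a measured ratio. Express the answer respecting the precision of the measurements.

4.21 N + 280.579 N = 284.789 N; the sum is limited to 2 decimal places (5 s.f.).
Carrying full precision, 284.789 ÷ 7.9420 = 35.8585998489… N; 7.9420 has 5 s.f., so the result keeps min(5, 5) = 5 s.f.
Rounded to 5 significant figures: 35.859 N.

35.859 N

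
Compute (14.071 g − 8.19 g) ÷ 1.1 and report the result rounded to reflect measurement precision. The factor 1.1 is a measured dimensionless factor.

14.071 g − 8.19 g = 5.881 g; the difference is limited to 2 decimal places (3 s.f.).
Carrying full precision, 5.881 ÷ 1.1 = 5.34636363636… g; 1.1 has 2 s.f., so the result keeps min(3, 2) = 2 s.f.
Rounded to 2 significant figures: 5.3 g.

5.3 g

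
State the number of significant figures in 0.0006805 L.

0.0006805: leading zeros are not significant; zeros between nonzero digits are significant.

4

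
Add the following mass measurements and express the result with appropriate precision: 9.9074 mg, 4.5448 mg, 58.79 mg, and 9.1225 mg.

82.36 mg

9.9074 mg + 4.5448 mg + 58.79 mg + 9.1225 mg = 82.3647 mg.
Addition/subtraction keeps the fewest decimal places: 9.9074 → 4 decimal places, 4.5448 → 4 decimal places, 58.79 → 2 decimal places, 9.1225 → 4 decimal places; limit is 2.
Rounded to 2 decimal places: 82.36 mg.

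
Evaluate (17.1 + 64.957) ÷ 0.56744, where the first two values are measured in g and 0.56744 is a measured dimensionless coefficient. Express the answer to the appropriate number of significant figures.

17.1 g + 64.957 g = 82.057 g; the sum is limited to 1 decimal place (3 s.f.).
Carrying full precision, 82.057 ÷ 0.56744 = 144.609121669… g; 0.56744 has 5 s.f., so the result keeps min(3, 5) = 3 s.f.
Rounded to 3 significant figures: 145 g.

145 g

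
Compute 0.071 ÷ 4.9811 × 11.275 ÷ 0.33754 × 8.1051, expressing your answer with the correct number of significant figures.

3.9

0.071 ÷ 4.9811 × 11.275 ÷ 0.33754 × 8.1051 = 3.85907101035…
Multiplication/division keeps the fewest significant figures: 0.071 → 2 s.f., 4.9811 → 5 s.f., 11.275 → 5 s.f., 0.33754 → 5 s.f., 8.1051 → 5 s.f.; limit is 2.
Rounded to 2 significant figures: 3.9.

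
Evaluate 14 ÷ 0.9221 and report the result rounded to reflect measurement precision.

15

14 ÷ 0.9221 = 15.1827350613…
Multiplication/division keeps the fewest significant figures: 14 → 2 s.f., 0.9221 → 4 s.f.; limit is 2.
Rounded to 2 significant figures: 15.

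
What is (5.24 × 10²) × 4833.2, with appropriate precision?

2.53 × 10⁶

(5.24 × 10²) × 4833.2 = 2532596.8
Multiplication/division keeps the fewest significant figures: 5.24 × 10² → 3 s.f., 4833.2 → 5 s.f.; limit is 3.
Rounded to 3 significant figures: 2.53 × 10⁶.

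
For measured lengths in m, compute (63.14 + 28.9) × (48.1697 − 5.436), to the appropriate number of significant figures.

3.93 × 10^3 m²

63.14 + 28.9 = 92.04, limited to 1 d.p. → 3 s.f.; 48.1697 − 5.436 = 42.7337, limited to 3 d.p. → 5 s.f.
Carrying full precision, 92.04 × 42.7337 = 3933.209748; keep min(3, 5) = 3 s.f.
Rounded to 3 significant figures: 3.93 × 10^3 m².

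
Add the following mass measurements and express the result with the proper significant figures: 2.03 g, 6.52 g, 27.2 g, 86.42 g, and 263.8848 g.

2.03 g + 6.52 g + 27.2 g + 86.42 g + 263.8848 g = 386.0548 g.
Addition/subtraction keeps the fewest decimal places: 2.03 → 2 decimal places, 6.52 → 2 decimal places, 27.2 → 1 decimal place, 86.42 → 2 decimal places, 263.8848 → 4 decimal places; limit is 1.
Rounded to 1 decimal place: 3.861 × 10^2 g.

3.861 × 10^2 g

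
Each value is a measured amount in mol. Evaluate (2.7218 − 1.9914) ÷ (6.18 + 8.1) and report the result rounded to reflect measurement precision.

0.0511

2.7218 − 1.9914 = 0.7304, limited to 4 d.p. → 4 s.f.; 6.18 + 8.1 = 14.28, limited to 1 d.p. → 3 s.f.
Carrying full precision, 0.7304 ÷ 14.28 = 0.0511484593838…; keep min(4, 3) = 3 s.f.
Rounded to 3 significant figures: 0.0511.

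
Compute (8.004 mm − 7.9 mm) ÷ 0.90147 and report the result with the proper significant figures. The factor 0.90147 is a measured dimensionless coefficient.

0.1 mm

8.004 mm − 7.9 mm = 0.104 mm; the difference is limited to 1 decimal place (1 s.f.).
Carrying full precision, 0.104 ÷ 0.90147 = 0.115367122589… mm; 0.90147 has 5 s.f., so the result keeps min(1, 5) = 1 s.f.
Rounded to 1 significant figure: 0.1 mm.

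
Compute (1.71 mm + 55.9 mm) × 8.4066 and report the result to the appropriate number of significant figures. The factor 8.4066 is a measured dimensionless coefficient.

484 mm

1.71 mm + 55.9 mm = 57.61 mm; the sum is limited to 1 decimal place (3 s.f.).
Carrying full precision, 57.61 × 8.4066 = 484.304226 mm; 8.4066 has 5 s.f., so the result keeps min(3, 5) = 3 s.f.
Rounded to 3 significant figures: 484 mm.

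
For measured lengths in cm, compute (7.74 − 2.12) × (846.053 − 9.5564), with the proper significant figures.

4.70 × 10³ cm²

7.74 − 2.12 = 5.62, limited to 2 d.p. → 3 s.f.; 846.053 − 9.5564 = 836.4966, limited to 3 d.p. → 6 s.f.
Carrying full precision, 5.62 × 836.4966 = 4701.110892; keep min(3, 6) = 3 s.f.
Rounded to 3 significant figures: 4.70 × 10³ cm².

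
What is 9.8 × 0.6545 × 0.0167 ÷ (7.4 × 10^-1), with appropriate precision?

0.14

9.8 × 0.6545 × 0.0167 ÷ (7.4 × 10^-1) = 0.144750635135…
Multiplication/division keeps the fewest significant figures: 9.8 → 2 s.f., 0.6545 → 4 s.f., 0.0167 → 3 s.f., 7.4 × 10^-1 → 2 s.f.; limit is 2.
Rounded to 2 significant figures: 0.14.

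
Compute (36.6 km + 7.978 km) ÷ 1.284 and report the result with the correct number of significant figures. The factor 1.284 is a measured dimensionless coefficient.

34.7 km

36.6 km + 7.978 km = 44.578 km; the sum is limited to 1 decimal place (3 s.f.).
Carrying full precision, 44.578 ÷ 1.284 = 34.7180685358… km; 1.284 has 4 s.f., so the result keeps min(3, 4) = 3 s.f.
Rounded to 3 significant figures: 34.7 km.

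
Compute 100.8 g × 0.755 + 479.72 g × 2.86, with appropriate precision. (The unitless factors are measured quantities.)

1.45 × 10^3 g

100.8 × 0.755 = 76.104 → 76.1 g (3 s.f., last digit at the 10^-1 place).
479.72 × 2.86 = 1371.9992 → 1.37 × 10^3 g (3 s.f., last digit at the 10^1 place).
Sum: 1448.1032 g; keep the coarser place, 10^1.
Result: 1.45 × 10^3 g.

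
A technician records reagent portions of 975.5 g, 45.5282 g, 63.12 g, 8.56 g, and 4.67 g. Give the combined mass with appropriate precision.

975.5 g + 45.5282 g + 63.12 g + 8.56 g + 4.67 g = 1097.3782 g.
Addition/subtraction keeps the fewest decimal places: 975.5 → 1 decimal place, 45.5282 → 4 decimal places, 63.12 → 2 decimal places, 8.56 → 2 decimal places, 4.67 → 2 decimal places; limit is 1.
Rounded to 1 decimal place: 1097.4 g.

1097.4 g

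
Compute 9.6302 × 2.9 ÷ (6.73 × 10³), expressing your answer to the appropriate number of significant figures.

0.0041

9.6302 × 2.9 ÷ (6.73 × 10³) = 0.00414971471025…
Multiplication/division keeps the fewest significant figures: 9.6302 → 5 s.f., 2.9 → 2 s.f., 6.73 × 10³ → 3 s.f.; limit is 2.
Rounded to 2 significant figures: 0.0041.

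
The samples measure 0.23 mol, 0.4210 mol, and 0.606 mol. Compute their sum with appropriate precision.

0.23 mol + 0.4210 mol + 0.606 mol = 1.2570 mol.
Addition/subtraction keeps the fewest decimal places: 0.23 → 2 decimal places, 0.4210 → 4 decimal places, 0.606 → 3 decimal places; limit is 2.
Rounded to 2 decimal places: 1.26 mol.

1.26 mol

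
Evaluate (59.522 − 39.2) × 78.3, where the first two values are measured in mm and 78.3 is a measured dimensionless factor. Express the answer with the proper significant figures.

1.59 × 10^3 mm

59.522 mm − 39.2 mm = 20.322 mm; the difference is limited to 1 decimal place (3 s.f.).
Carrying full precision, 20.322 × 78.3 = 1591.2126 mm; 78.3 has 3 s.f., so the result keeps min(3, 3) = 3 s.f.
Rounded to 3 significant figures: 1.59 × 10^3 mm.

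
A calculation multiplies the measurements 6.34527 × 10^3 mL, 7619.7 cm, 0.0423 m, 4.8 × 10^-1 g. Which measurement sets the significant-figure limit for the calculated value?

6.34527 × 10^3 mL → 6 s.f.; 7619.7 cm → 5 s.f.; 0.0423 m → 3 s.f.; 4.8 × 10^-1 g → 2 s.f.
The fewest is 2 significant figures, from 4.8 × 10^-1 g.

4.8 × 10^-1 g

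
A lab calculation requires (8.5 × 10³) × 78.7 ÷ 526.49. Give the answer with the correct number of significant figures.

1.3 × 10³

(8.5 × 10³) × 78.7 ÷ 526.49 = 1270.58443655…
Multiplication/division keeps the fewest significant figures: 8.5 × 10³ → 2 s.f., 78.7 → 3 s.f., 526.49 → 5 s.f.; limit is 2.
Rounded to 2 significant figures: 1.3 × 10³.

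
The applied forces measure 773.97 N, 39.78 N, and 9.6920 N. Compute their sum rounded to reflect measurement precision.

823.44 N

773.97 N + 39.78 N + 9.6920 N = 823.4420 N.
Addition/subtraction keeps the fewest decimal places: 773.97 → 2 decimal places, 39.78 → 2 decimal places, 9.6920 → 4 decimal places; limit is 2.
Rounded to 2 decimal places: 823.44 N.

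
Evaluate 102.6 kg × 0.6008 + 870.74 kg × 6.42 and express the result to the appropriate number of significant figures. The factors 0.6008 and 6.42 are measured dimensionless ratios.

102.6 × 0.6008 = 61.64208 → 61.64 kg (4 s.f., last digit at the 10^-2 place).
870.74 × 6.42 = 5590.1508 → 5.59 × 10^3 kg (3 s.f., last digit at the 10^1 place).
Sum: 5651.79288 kg; keep the coarser place, 10^1.
Result: 5.65 × 10^3 kg.

5.65 × 10^3 kg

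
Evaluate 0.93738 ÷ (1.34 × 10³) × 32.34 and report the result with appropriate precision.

0.0226

0.93738 ÷ (1.34 × 10³) × 32.34 = 0.0226230367164…
Multiplication/division keeps the fewest significant figures: 0.93738 → 5 s.f., 1.34 × 10³ → 3 s.f., 32.34 → 4 s.f.; limit is 3.
Rounded to 3 significant figures: 0.0226.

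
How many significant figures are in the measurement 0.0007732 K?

0.0007732: leading zeros are not significant.

4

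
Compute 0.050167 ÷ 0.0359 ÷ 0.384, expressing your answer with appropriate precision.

0.050167 ÷ 0.0359 ÷ 0.384 = 3.63908716342…
Multiplication/division keeps the fewest significant figures: 0.050167 → 5 s.f., 0.0359 → 3 s.f., 0.384 → 3 s.f.; limit is 3.
Rounded to 3 significant figures: 3.64.

3.64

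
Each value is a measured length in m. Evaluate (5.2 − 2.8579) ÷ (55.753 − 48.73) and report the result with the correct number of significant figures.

5.2 − 2.8579 = 2.3421, limited to 1 d.p. → 2 s.f.; 55.753 − 48.73 = 7.023, limited to 2 d.p. → 3 s.f.
Carrying full precision, 2.3421 ÷ 7.023 = 0.333489961555…; keep min(2, 3) = 2 s.f.
Rounded to 2 significant figures: 0.33.

0.33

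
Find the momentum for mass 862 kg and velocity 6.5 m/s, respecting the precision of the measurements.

5.6 × 10^3 kg·m/s

momentum = 862 kg × 6.5 m/s = 5603 kg·m/s.
862 has 3 significant figures; 6.5 has 2.
Division/multiplication keeps the fewest: 2 significant figures.
Rounded: 5.6 × 10^3 kg·m/s.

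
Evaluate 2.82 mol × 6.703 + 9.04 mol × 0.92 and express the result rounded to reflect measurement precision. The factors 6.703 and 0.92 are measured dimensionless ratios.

2.82 × 6.703 = 18.90246 → 18.9 mol (3 s.f., last digit at the 10^-1 place).
9.04 × 0.92 = 8.3168 → 8.3 mol (2 s.f., last digit at the 10^-1 place).
Sum: 27.21926 mol; keep the coarser place, 10^-1.
Result: 27.2 mol.

27.2 mol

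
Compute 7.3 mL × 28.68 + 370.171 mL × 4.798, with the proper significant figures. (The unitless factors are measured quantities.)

7.3 × 28.68 = 209.364 → 2.1 × 10² mL (2 s.f., last digit at the 10^1 place).
370.171 × 4.798 = 1776.080458 → 1776 mL (4 s.f., last digit at the 10^0 place).
Sum: 1985.444458 mL; keep the coarser place, 10^1.
Result: 1.99 × 10³ mL.

1.99 × 10³ mL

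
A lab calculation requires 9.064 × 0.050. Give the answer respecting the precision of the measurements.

9.064 × 0.050 = 0.4532
Multiplication/division keeps the fewest significant figures: 9.064 → 4 s.f., 0.050 → 2 s.f.; limit is 2.
Rounded to 2 significant figures: 0.45.

0.45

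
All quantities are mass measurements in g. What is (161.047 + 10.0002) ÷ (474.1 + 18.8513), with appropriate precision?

161.047 + 10.0002 = 171.0472, limited to 3 d.p. → 6 s.f.; 474.1 + 18.8513 = 492.9513, limited to 1 d.p. → 4 s.f.
Carrying full precision, 171.0472 ÷ 492.9513 = 0.346986000443…; keep min(6, 4) = 4 s.f.
Rounded to 4 significant figures: 0.3470.

0.3470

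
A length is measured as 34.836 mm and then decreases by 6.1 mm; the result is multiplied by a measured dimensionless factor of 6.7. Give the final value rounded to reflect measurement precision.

34.836 mm − 6.1 mm = 28.736 mm; the difference is limited to 1 decimal place (3 s.f.).
Carrying full precision, 28.736 × 6.7 = 192.5312 mm; 6.7 has 2 s.f., so the result keeps min(3, 2) = 2 s.f.
Rounded to 2 significant figures: 1.9 × 10² mm.

1.9 × 10² mm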